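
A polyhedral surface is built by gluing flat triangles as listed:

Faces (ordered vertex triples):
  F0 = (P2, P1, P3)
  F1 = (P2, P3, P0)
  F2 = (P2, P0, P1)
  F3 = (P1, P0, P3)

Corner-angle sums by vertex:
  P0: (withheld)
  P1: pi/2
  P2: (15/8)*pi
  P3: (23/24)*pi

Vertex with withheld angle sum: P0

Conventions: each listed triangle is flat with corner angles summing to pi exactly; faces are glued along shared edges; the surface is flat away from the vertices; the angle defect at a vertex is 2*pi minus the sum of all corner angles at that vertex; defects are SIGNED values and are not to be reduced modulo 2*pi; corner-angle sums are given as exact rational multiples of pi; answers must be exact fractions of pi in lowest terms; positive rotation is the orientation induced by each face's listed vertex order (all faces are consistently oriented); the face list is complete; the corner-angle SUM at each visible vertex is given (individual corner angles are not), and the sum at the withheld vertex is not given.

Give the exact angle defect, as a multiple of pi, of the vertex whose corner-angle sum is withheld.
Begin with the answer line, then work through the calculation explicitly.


Answer: defect(P0) = (4/3)*pi

V = 4, E = 6, F = 4; chi = V - E + F = 2
Gauss-Bonnet: total defect = 2*pi*chi = 4*pi; visible defects sum to (8/3)*pi


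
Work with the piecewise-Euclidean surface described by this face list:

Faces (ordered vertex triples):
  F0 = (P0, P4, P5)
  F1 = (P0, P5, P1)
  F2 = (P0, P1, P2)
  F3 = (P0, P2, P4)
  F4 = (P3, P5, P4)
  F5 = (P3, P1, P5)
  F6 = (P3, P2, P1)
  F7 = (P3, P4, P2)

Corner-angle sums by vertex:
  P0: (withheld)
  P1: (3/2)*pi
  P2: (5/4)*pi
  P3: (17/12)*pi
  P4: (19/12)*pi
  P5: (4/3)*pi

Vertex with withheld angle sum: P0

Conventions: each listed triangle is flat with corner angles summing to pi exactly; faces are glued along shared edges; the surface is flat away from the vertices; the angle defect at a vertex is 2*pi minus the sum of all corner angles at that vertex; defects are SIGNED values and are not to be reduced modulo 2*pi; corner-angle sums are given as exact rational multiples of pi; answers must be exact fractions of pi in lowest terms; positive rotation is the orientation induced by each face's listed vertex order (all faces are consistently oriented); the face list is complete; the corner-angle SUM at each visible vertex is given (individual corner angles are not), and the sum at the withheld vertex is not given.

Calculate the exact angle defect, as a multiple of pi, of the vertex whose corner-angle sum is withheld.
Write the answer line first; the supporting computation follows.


Answer: defect(P0) = (13/12)*pi

V = 6, E = 12, F = 8; chi = V - E + F = 2
Gauss-Bonnet: total defect = 2*pi*chi = 4*pi; visible defects sum to (35/12)*pi


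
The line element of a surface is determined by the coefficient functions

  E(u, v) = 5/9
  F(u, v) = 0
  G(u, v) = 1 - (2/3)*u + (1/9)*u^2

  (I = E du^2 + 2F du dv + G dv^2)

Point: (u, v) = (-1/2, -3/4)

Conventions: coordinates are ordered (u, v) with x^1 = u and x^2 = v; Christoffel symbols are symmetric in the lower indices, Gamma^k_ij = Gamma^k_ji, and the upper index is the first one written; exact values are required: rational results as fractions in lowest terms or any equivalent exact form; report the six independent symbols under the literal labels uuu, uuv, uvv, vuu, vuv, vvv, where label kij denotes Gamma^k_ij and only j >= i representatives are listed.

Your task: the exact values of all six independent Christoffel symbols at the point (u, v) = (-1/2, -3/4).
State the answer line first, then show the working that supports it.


Answer: Gamma_uuu = 0, Gamma_uuv = 0, Gamma_uvv = 7/10, Gamma_vuu = 0, Gamma_vuv = -2/7, Gamma_vvv = 0

E = 5/9, F = 0, G = 49/36 at the point
E_u = 0, E_v = 0, F_u = 0, F_v = 0, G_u = -7/9, G_v = 0
EG - F^2 = 245/324;  g^inv = (324/245) * [[49/36, 0], [0, 5/9]]
first-kind symbols [ij,l] = (1/2)(d_i g_jl + d_j g_il - d_l g_ij): [uu,u] = E_u/2 = 0, [uu,v] = F_u - E_v/2 = 0, [uv,u] = E_v/2 = 0, [uv,v] = G_u/2 = -7/18, [vv,u] = F_v - G_u/2 = 7/18, [vv,v] = G_v/2 = 0
Gamma^u_ij = (G*[ij,u] - F*[ij,v])/(EG - F^2), Gamma^v_ij = (E*[ij,v] - F*[ij,u])/(EG - F^2)


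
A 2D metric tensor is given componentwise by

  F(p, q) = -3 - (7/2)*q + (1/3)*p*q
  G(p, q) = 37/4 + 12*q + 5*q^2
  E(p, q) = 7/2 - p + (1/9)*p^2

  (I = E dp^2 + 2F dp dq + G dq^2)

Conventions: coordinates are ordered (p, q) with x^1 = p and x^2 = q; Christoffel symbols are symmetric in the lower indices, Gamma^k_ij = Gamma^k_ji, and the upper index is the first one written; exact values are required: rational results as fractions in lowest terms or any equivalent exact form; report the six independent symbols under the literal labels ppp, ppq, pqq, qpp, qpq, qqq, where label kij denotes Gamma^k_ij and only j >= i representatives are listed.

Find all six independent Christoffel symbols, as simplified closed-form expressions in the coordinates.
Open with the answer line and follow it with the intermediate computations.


Answer: Gamma_ppp = (32*p*q^2 + 96*p*q + 74*p - 96*q^2 - 360*q - 333)/(32*p^2*q^2 + 96*p^2*q + 74*p^2 - 192*p*q^2 - 720*p*q - 666*p + 378*q^2 + 1512*q + 1683), Gamma_ppq = 0, Gamma_pqq = (144*p*q + 222*p - 432*q - 1035)/(32*p^2*q^2 + 96*p^2*q + 74*p^2 - 192*p*q^2 - 720*p*q - 666*p + 378*q^2 + 1512*q + 1683), Gamma_qpp = (16*p*q + 24*p - 42*q - 108)/(32*p^2*q^2 + 96*p^2*q + 74*p^2 - 192*p*q^2 - 720*p*q - 666*p + 378*q^2 + 1512*q + 1683), Gamma_qpq = 0, Gamma_qqq = (32*p^2*q + 48*p^2 - 192*p*q - 360*p + 378*q + 756)/(32*p^2*q^2 + 96*p^2*q + 74*p^2 - 192*p*q^2 - 720*p*q - 666*p + 378*q^2 + 1512*q + 1683)

E = 7/2 - p + (1/9)*p^2; F = -3 - (7/2)*q + (1/3)*p*q; G = 37/4 + 12*q + 5*q^2
Gamma^k_ij = (1/2) g^{kl} (d_i g_jl + d_j g_il - d_l g_ij), with g^inv = (1/(EG-F^2)) [[G, -F], [-F, E]]
first partials: E_p = -1 + (2/9)*p, E_q = 0, F_p = (1/3)*q, F_q = -7/2 + (1/3)*p, G_p = 0, G_q = 12 + 10*q
D = EG - F^2 = 187/8 + 21*q - (37/4)*p + (21/4)*q^2 - 10*p*q + (37/36)*p^2 - (8/3)*p*q^2 + (4/3)*p^2*q + (4/9)*p^2*q^2
expanded: Gamma^p_pp = (G E_p - 2F F_p + F E_q)/(2D), Gamma^p_pq = (G E_q - F G_p)/(2D), Gamma^p_qq = (2G F_q - G G_p - F G_q)/(2D), Gamma^q_pp = (2E F_p - E E_q - F E_p)/(2D), Gamma^q_pq = (E G_p - F E_q)/(2D), Gamma^q_qq = (E G_q - 2F F_q + F G_p)/(2D); substitute and cancel common factors


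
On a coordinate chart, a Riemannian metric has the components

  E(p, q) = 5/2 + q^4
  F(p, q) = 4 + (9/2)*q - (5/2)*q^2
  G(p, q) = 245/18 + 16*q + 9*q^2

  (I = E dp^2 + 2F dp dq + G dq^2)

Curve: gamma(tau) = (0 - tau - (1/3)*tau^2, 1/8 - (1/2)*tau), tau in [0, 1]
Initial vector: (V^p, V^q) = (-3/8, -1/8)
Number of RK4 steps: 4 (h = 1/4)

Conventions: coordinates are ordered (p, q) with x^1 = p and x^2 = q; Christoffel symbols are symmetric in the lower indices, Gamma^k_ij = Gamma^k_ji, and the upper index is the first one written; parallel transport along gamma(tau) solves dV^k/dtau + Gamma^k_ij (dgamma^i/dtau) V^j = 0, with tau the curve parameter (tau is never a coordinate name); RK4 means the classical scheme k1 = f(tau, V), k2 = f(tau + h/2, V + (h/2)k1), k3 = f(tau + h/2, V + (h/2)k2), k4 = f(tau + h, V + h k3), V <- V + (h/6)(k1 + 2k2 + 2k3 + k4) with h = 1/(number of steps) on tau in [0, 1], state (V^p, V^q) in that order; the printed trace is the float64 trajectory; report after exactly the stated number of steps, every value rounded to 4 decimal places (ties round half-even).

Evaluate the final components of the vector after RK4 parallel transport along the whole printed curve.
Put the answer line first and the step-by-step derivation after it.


Answer: V^p = -0.4955, V^q = -0.1301

gamma'(tau) = (-1 - (2/3)*tau, -1/2); f(tau, V)^k = -Gamma^k_ij(gamma(tau)) gamma'^i(tau) V^j; h = 1/4; intermediate values shown to 6 dp
curve data and Christoffel symbols at the stage parameters:
  tau = 0.000000: gamma = (0.000000, 0.125000), gamma' = (-1.000000, -0.500000); Gamma_ppp = 0.000934, Gamma_ppq = 0.003252, Gamma_pqq = 1.044389, Gamma_qpp = -0.000516, Gamma_qpq = -0.000934, Gamma_qqq = 0.279383
  tau = 0.125000: gamma = (-0.130208, 0.062500), gamma' = (-1.083333, -0.500000); Gamma_ppp = 0.000114, Gamma_ppq = 0.000389, Gamma_pqq = 1.347645, Gamma_qpp = -0.000066, Gamma_qpq = -0.000114, Gamma_qqq = 0.191588
  tau = 0.250000: gamma = (-0.270833, 0.000000), gamma' = (-1.166667, -0.500000); Gamma_ppp = 0.000000, Gamma_ppq = 0.000000, Gamma_pqq = 1.622496, Gamma_qpp = 0.000000, Gamma_qpq = 0.000000, Gamma_qqq = 0.110940
  tau = 0.375000: gamma = (-0.421875, -0.062500), gamma' = (-1.250000, -0.500000); Gamma_ppp = -0.000101, Gamma_ppq = -0.000346, Gamma_pqq = 1.863152, Gamma_qpp = 0.000068, Gamma_qpq = 0.000101, Gamma_qqq = 0.041680
  tau = 0.500000: gamma = (-0.583333, -0.125000), gamma' = (-1.333333, -0.500000); Gamma_ppp = -0.000744, Gamma_ppq = -0.002574, Gamma_pqq = 2.067164, Gamma_qpp = 0.000548, Gamma_qpq = 0.000744, Gamma_qqq = -0.012775
  tau = 0.625000: gamma = (-0.755208, -0.187500), gamma' = (-1.416667, -0.500000); Gamma_ppp = -0.002258, Gamma_ppq = -0.008040, Gamma_pqq = 2.235213, Gamma_qpp = 0.001840, Gamma_qpq = 0.002258, Gamma_qqq = -0.049960
  tau = 0.750000: gamma = (-0.937500, -0.250000), gamma' = (-1.500000, -0.500000); Gamma_ppp = -0.004699, Gamma_ppq = -0.017582, Gamma_pqq = 2.370593, Gamma_qpp = 0.004327, Gamma_qpq = 0.004699, Gamma_qqq = -0.068319
  tau = 0.875000: gamma = (-1.130208, -0.312500), gamma' = (-1.583333, -0.500000); Gamma_ppp = -0.007839, Gamma_ppq = -0.031660, Gamma_pqq = 2.478542, Gamma_qpp = 0.008372, Gamma_qpq = 0.007839, Gamma_qqq = -0.067029
  tau = 1.000000: gamma = (-1.333333, -0.375000), gamma' = (-1.666667, -0.500000); Gamma_ppp = -0.011166, Gamma_ppq = -0.050546, Gamma_pqq = 2.565575, Gamma_qpp = 0.014348, Gamma_qpq = 0.011166, Gamma_qqq = -0.045730
step 0: V^p = -0.3750, V^q = -0.1250
step 1: k1 = (-0.066641, -0.016976), k2 = (-0.085833, -0.012113), k3 = (-0.085424, -0.012054), k4 = (-0.103851, -0.007101); V <- V + (h/6)(k1 + 2k2 + 2k3 + k4): V^p = -0.3964, V^q = -0.1280
step 2: k1 = (-0.103854, -0.007101), k2 = (-0.119906, -0.002758), k3 = (-0.119400, -0.002747), k4 = (-0.131613, 0.000224); V <- V + (h/6)(k1 + 2k2 + 2k3 + k4): V^p = -0.4261, V^q = -0.1288
step 3: k1 = (-0.131673, 0.000225), k2 = (-0.139213, 0.001150), k3 = (-0.139078, 0.001144), k4 = (-0.141594, -0.000591); V <- V + (h/6)(k1 + 2k2 + 2k3 + k4): V^p = -0.4607, V^q = -0.1286
step 4: k1 = (-0.141725, -0.000587), k2 = (-0.139483, -0.005502), k3 = (-0.140222, -0.005484), k4 = (-0.134004, -0.014070); V <- V + (h/6)(k1 + 2k2 + 2k3 + k4): V^p = -0.4955, V^q = -0.1301


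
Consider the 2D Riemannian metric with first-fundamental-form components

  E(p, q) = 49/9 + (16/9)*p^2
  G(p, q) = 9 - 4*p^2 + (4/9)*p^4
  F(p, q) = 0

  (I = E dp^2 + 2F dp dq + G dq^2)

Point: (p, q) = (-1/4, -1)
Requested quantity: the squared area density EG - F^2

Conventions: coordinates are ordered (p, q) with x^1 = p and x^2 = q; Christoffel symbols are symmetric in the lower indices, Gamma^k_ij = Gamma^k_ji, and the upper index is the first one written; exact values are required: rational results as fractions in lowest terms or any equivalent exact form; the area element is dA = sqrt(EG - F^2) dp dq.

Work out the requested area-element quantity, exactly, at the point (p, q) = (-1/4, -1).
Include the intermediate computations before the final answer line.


E = 50/9, F = 0, G = 5041/576; EG - F^2 = 126025/2592

Answer: EG - F^2 = 126025/2592


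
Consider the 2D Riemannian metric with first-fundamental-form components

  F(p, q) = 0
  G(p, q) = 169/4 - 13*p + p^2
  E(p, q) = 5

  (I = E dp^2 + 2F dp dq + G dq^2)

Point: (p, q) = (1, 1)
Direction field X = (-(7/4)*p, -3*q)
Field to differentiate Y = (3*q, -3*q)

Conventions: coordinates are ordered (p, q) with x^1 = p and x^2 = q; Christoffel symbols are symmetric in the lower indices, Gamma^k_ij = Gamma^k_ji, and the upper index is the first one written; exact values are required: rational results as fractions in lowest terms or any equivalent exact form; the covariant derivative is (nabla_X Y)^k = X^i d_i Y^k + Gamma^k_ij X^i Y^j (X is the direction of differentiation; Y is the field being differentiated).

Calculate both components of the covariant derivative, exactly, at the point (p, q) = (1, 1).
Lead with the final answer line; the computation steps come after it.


Answer: (nabla_X Y)^p = 9/10, (nabla_X Y)^q = 213/22

E = 5, F = 0, G = 121/4 at the point
E_p = 0, E_q = 0, F_p = 0, F_q = 0, G_p = -11, G_q = 0
EG - F^2 = 605/4;  g^inv = (4/605) * [[121/4, 0], [0, 5]]
first-kind symbols [ij,l] = (1/2)(d_i g_jl + d_j g_il - d_l g_ij): [pp,p] = E_p/2 = 0, [pp,q] = F_p - E_q/2 = 0, [pq,p] = E_q/2 = 0, [pq,q] = G_p/2 = -11/2, [qq,p] = F_q - G_p/2 = 11/2, [qq,q] = G_q/2 = 0
Gamma^p_ij = (G*[ij,p] - F*[ij,q])/(EG - F^2), Gamma^q_ij = (E*[ij,q] - F*[ij,p])/(EG - F^2)
Gamma_ppp = 0, Gamma_ppq = 0, Gamma_pqq = 11/10, Gamma_qpp = 0, Gamma_qpq = -2/11, Gamma_qqq = 0
X = (-7/4, -3), Y = (3, -3) at the point


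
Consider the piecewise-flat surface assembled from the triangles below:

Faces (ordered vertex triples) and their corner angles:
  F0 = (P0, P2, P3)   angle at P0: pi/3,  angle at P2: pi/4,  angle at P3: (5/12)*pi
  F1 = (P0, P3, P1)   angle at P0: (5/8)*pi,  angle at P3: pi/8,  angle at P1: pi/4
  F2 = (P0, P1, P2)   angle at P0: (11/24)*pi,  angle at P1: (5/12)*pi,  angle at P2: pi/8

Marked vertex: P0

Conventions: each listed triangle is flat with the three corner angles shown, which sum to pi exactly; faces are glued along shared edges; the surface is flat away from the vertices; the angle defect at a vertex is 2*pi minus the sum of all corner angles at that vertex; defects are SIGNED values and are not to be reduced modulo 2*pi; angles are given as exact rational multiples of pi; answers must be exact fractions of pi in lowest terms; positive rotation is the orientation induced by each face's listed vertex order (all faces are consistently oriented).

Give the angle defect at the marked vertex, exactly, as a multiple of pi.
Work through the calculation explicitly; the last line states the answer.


Sum of corner angles at P0: (17/12)*pi
defect = 2*pi - (17/12)*pi

Answer: defect(P0) = (7/12)*pi


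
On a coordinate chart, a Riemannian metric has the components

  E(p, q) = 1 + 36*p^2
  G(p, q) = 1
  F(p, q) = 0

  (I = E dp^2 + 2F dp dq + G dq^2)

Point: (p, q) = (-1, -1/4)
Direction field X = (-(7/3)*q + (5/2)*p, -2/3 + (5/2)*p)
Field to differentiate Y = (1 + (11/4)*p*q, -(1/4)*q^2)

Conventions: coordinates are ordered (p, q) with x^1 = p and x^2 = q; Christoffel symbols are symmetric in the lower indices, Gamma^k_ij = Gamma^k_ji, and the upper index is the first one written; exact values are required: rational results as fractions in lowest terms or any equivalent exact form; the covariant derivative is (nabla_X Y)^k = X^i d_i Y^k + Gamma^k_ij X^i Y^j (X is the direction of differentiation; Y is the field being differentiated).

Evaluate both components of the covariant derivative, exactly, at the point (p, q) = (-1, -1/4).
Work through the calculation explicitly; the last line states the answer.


E = 37, F = 0, G = 1 at the point
E_p = -72, E_q = 0, F_p = 0, F_q = 0, G_p = 0, G_q = 0
EG - F^2 = 37;  g^inv = (1/37) * [[1, 0], [0, 37]]
first-kind symbols [ij,l] = (1/2)(d_i g_jl + d_j g_il - d_l g_ij): [pp,p] = E_p/2 = -36, [pp,q] = F_p - E_q/2 = 0, [pq,p] = E_q/2 = 0, [pq,q] = G_p/2 = 0, [qq,p] = F_q - G_p/2 = 0, [qq,q] = G_q/2 = 0
Gamma^p_ij = (G*[ij,p] - F*[ij,q])/(EG - F^2), Gamma^q_ij = (E*[ij,q] - F*[ij,p])/(EG - F^2)
Gamma_ppp = -36/37, Gamma_ppq = 0, Gamma_pqq = 0, Gamma_qpp = 0, Gamma_qpq = 0, Gamma_qqq = 0
X = (-23/12, -19/6), Y = (27/16, -1/64) at the point

Answer: (nabla_X Y)^p = 93581/7104, (nabla_X Y)^q = -19/48


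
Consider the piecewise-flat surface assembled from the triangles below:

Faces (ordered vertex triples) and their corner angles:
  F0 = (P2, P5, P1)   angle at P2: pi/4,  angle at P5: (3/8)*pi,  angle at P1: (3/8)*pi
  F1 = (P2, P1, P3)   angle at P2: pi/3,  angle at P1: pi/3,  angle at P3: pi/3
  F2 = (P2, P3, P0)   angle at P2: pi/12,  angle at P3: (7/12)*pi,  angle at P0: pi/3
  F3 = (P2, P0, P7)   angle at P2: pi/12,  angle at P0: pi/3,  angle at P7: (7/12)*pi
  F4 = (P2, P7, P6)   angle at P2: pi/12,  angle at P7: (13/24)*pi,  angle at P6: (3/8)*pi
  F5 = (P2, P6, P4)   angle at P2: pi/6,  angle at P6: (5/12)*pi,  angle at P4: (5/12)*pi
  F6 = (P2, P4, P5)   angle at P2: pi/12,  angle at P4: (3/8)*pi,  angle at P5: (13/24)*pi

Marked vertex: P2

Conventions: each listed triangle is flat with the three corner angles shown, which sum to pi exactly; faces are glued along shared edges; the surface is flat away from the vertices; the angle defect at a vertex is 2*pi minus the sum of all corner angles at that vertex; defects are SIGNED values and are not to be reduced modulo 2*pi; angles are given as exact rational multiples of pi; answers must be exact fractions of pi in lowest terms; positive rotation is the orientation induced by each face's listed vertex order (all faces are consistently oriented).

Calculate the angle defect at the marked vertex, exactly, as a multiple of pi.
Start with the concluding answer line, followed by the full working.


Answer: defect(P2) = (11/12)*pi

Sum of corner angles at P2: (13/12)*pi
defect = 2*pi - (13/12)*pi


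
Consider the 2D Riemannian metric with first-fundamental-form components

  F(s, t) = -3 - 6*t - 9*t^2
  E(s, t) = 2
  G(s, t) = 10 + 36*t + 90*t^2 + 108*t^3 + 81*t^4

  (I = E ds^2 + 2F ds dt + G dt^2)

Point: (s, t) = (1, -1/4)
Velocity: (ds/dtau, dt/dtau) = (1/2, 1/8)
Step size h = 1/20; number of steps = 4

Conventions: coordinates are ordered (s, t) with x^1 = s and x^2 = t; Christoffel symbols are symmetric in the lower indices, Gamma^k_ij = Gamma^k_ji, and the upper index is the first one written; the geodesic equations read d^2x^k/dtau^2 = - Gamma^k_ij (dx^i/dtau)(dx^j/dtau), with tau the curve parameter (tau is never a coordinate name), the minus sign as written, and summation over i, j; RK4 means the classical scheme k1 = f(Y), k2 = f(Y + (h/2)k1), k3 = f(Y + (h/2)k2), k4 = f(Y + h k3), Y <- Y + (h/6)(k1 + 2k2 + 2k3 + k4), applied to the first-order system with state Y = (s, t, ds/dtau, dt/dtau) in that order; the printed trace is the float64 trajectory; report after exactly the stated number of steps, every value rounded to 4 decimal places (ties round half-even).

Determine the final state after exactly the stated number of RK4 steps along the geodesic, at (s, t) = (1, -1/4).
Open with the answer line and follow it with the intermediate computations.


Answer: s = 1.1001, t = -0.2252, ds/dtau = 0.5008, dt/dtau = 0.1233

f(Y) = (ds/dtau, dt/dtau, -Gamma^s_ij Y'^i Y'^j, -Gamma^t_ij Y'^i Y'^j) with the Gammas evaluated at the stage position; h = 0.050000; intermediate values shown to 6 dp
step 0: s = 1.0000, t = -0.2500, ds/dtau = 0.5000, dt/dtau = 0.1250
step 1:
  k1: at (s, t) = (1.000000, -0.250000), (ds/dtau, dt/dtau) = (0.500000, 0.125000); Gamma_sss = 0.000000, Gamma_sst = 0.000000, Gamma_stt = -0.239850, Gamma_tss = 0.000000, Gamma_tst = 0.000000, Gamma_ttt = 0.494691; k1 = (0.500000, 0.125000, 0.003748, -0.007730)
  k2: at (s, t) = (1.012500, -0.246875), (ds/dtau, dt/dtau) = (0.500094, 0.124807); Gamma_sss = 0.000000, Gamma_sst = 0.000000, Gamma_stt = -0.248062, Gamma_tss = 0.000000, Gamma_tst = 0.000000, Gamma_ttt = 0.512813; k2 = (0.500094, 0.124807, 0.003864, -0.007988)
  k3: at (s, t) = (1.012502, -0.246880), (ds/dtau, dt/dtau) = (0.500097, 0.124800); Gamma_sss = 0.000000, Gamma_sst = 0.000000, Gamma_stt = -0.248050, Gamma_tss = 0.000000, Gamma_tst = 0.000000, Gamma_ttt = 0.512785; k3 = (0.500097, 0.124800, 0.003863, -0.007987)
  k4: at (s, t) = (1.025005, -0.243760), (ds/dtau, dt/dtau) = (0.500193, 0.124601); Gamma_sss = 0.000000, Gamma_sst = 0.000000, Gamma_stt = -0.256166, Gamma_tss = 0.000000, Gamma_tst = 0.000000, Gamma_ttt = 0.530829; k4 = (0.500193, 0.124601, 0.003977, -0.008241)
  Y <- Y + (h/6)(k1 + 2k2 + 2k3 + k4): s = 1.0250, t = -0.2438, ds/dtau = 0.5002, dt/dtau = 0.1246
step 2:
  k1: at (s, t) = (1.025005, -0.243760), (ds/dtau, dt/dtau) = (0.500193, 0.124601); Gamma_sss = 0.000000, Gamma_sst = 0.000000, Gamma_stt = -0.256166, Gamma_tss = 0.000000, Gamma_tst = 0.000000, Gamma_ttt = 0.530830; k1 = (0.500193, 0.124601, 0.003977, -0.008241)
  k2: at (s, t) = (1.037510, -0.240645), (ds/dtau, dt/dtau) = (0.500293, 0.124395); Gamma_sss = 0.000000, Gamma_sst = 0.000000, Gamma_stt = -0.264184, Gamma_tss = 0.000000, Gamma_tst = 0.000000, Gamma_ttt = 0.548795; k2 = (0.500293, 0.124395, 0.004088, -0.008492)
  k3: at (s, t) = (1.037512, -0.240650), (ds/dtau, dt/dtau) = (0.500295, 0.124388); Gamma_sss = 0.000000, Gamma_sst = 0.000000, Gamma_stt = -0.264171, Gamma_tss = 0.000000, Gamma_tst = 0.000000, Gamma_ttt = 0.548766; k3 = (0.500295, 0.124388, 0.004087, -0.008491)
  k4: at (s, t) = (1.050020, -0.237540), (ds/dtau, dt/dtau) = (0.500398, 0.124176); Gamma_sss = 0.000000, Gamma_sst = 0.000000, Gamma_stt = -0.272089, Gamma_tss = 0.000000, Gamma_tst = 0.000000, Gamma_ttt = 0.566648; k4 = (0.500398, 0.124176, 0.004196, -0.008738)
  Y <- Y + (h/6)(k1 + 2k2 + 2k3 + k4): s = 1.0500, t = -0.2375, ds/dtau = 0.5004, dt/dtau = 0.1242
step 3:
  k1: at (s, t) = (1.050020, -0.237540), (ds/dtau, dt/dtau) = (0.500398, 0.124176); Gamma_sss = 0.000000, Gamma_sst = 0.000000, Gamma_stt = -0.272089, Gamma_tss = 0.000000, Gamma_tst = 0.000000, Gamma_ttt = 0.566649; k1 = (0.500398, 0.124176, 0.004196, -0.008738)
  k2: at (s, t) = (1.062529, -0.234436), (ds/dtau, dt/dtau) = (0.500502, 0.123958); Gamma_sss = 0.000000, Gamma_sst = 0.000000, Gamma_stt = -0.279905, Gamma_tss = 0.000000, Gamma_tst = 0.000000, Gamma_ttt = 0.584448; k2 = (0.500502, 0.123958, 0.004301, -0.008980)
  k3: at (s, t) = (1.062532, -0.234441), (ds/dtau, dt/dtau) = (0.500505, 0.123952); Gamma_sss = 0.000000, Gamma_sst = 0.000000, Gamma_stt = -0.279891, Gamma_tss = 0.000000, Gamma_tst = 0.000000, Gamma_ttt = 0.584417; k3 = (0.500505, 0.123952, 0.004300, -0.008979)
  k4: at (s, t) = (1.075045, -0.231343), (ds/dtau, dt/dtau) = (0.500613, 0.123727); Gamma_sss = 0.000000, Gamma_sst = 0.000000, Gamma_stt = -0.287602, Gamma_tss = 0.000000, Gamma_tst = 0.000000, Gamma_ttt = 0.602128; k4 = (0.500613, 0.123727, 0.004403, -0.009218)
  Y <- Y + (h/6)(k1 + 2k2 + 2k3 + k4): s = 1.0750, t = -0.2313, ds/dtau = 0.5006, dt/dtau = 0.1237
step 4:
  k1: at (s, t) = (1.075045, -0.231343), (ds/dtau, dt/dtau) = (0.500613, 0.123727); Gamma_sss = 0.000000, Gamma_sst = 0.000000, Gamma_stt = -0.287602, Gamma_tss = 0.000000, Gamma_tst = 0.000000, Gamma_ttt = 0.602129; k1 = (0.500613, 0.123727, 0.004403, -0.009218)
  k2: at (s, t) = (1.087560, -0.228249), (ds/dtau, dt/dtau) = (0.500723, 0.123497); Gamma_sss = 0.000000, Gamma_sst = 0.000000, Gamma_stt = -0.295206, Gamma_tss = 0.000000, Gamma_tst = 0.000000, Gamma_ttt = 0.619752; k2 = (0.500723, 0.123497, 0.004502, -0.009452)
  k3: at (s, t) = (1.087563, -0.228255), (ds/dtau, dt/dtau) = (0.500725, 0.123491); Gamma_sss = 0.000000, Gamma_sst = 0.000000, Gamma_stt = -0.295192, Gamma_tss = 0.000000, Gamma_tst = 0.000000, Gamma_ttt = 0.619719; k3 = (0.500725, 0.123491, 0.004502, -0.009451)
  k4: at (s, t) = (1.100081, -0.225168), (ds/dtau, dt/dtau) = (0.500838, 0.123255); Gamma_sss = 0.000000, Gamma_sst = 0.000000, Gamma_stt = -0.302688, Gamma_tss = 0.000000, Gamma_tst = 0.000000, Gamma_ttt = 0.637248; k4 = (0.500838, 0.123255, 0.004598, -0.009681)
  Y <- Y + (h/6)(k1 + 2k2 + 2k3 + k4): s = 1.1001, t = -0.2252, ds/dtau = 0.5008, dt/dtau = 0.1233


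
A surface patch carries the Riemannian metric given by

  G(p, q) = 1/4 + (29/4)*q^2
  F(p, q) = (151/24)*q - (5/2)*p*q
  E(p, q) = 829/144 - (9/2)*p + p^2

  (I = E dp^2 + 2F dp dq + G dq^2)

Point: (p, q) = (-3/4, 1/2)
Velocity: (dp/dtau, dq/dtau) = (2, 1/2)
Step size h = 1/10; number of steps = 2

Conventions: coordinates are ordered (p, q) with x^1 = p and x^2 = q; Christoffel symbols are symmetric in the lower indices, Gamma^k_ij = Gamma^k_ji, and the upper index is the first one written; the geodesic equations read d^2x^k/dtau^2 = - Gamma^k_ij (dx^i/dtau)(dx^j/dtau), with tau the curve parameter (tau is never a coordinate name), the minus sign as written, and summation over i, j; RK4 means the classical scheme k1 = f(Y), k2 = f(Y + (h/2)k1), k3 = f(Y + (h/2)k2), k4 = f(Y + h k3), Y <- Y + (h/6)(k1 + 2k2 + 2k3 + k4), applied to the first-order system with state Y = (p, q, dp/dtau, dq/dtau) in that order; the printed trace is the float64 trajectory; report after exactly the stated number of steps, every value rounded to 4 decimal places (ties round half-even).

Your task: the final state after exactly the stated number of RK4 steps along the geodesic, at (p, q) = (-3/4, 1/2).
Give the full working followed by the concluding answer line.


f(Y) = (dp/dtau, dq/dtau, -Gamma^p_ij Y'^i Y'^j, -Gamma^q_ij Y'^i Y'^j) with the Gammas evaluated at the stage position; h = 0.100000; intermediate values shown to 6 dp
step 0: p = -0.7500, q = 0.5000, dp/dtau = 2.0000, dq/dtau = 0.5000
step 1:
  k1: at (p, q) = (-0.750000, 0.500000), (dp/dtau, dq/dtau) = (2.000000, 0.500000); Gamma_ppp = -0.326189, Gamma_ppq = 0.000000, Gamma_pqq = 0.614741, Gamma_qpp = 0.039728, Gamma_qpq = 0.000000, Gamma_qqq = 0.540512; k1 = (2.000000, 0.500000, 1.151072, -0.294041)
  k2: at (p, q) = (-0.650000, 0.525000), (dp/dtau, dq/dtau) = (2.057554, 0.485298); Gamma_ppp = -0.333320, Gamma_ppq = 0.000000, Gamma_pqq = 0.619470, Gamma_qpp = 0.032408, Gamma_qpq = 0.000000, Gamma_qqq = 0.547787; k2 = (2.057554, 0.485298, 1.265226, -0.266212)
  k3: at (p, q) = (-0.647122, 0.524265), (dp/dtau, dq/dtau) = (2.063261, 0.486689); Gamma_ppp = -0.333457, Gamma_ppq = 0.000000, Gamma_pqq = 0.620595, Gamma_qpp = 0.032135, Gamma_qpq = 0.000000, Gamma_qqq = 0.547346; k3 = (2.063261, 0.486689, 1.272543, -0.266449)
  k4: at (p, q) = (-0.543674, 0.548669), (dp/dtau, dq/dtau) = (2.127254, 0.473355); Gamma_ppp = -0.339919, Gamma_ppq = 0.000000, Gamma_pqq = 0.626553, Gamma_qpp = 0.022707, Gamma_qpq = 0.000000, Gamma_qqq = 0.554041; k4 = (2.127254, 0.473355, 1.397817, -0.226893)
  Y <- Y + (h/6)(k1 + 2k2 + 2k3 + k4): p = -0.5439, q = 0.5486, dp/dtau = 2.1271, dq/dtau = 0.4736
step 2:
  k1: at (p, q) = (-0.543852, 0.548622), (dp/dtau, dq/dtau) = (2.127074, 0.473562); Gamma_ppp = -0.339909, Gamma_ppq = 0.000000, Gamma_pqq = 0.626546, Gamma_qpp = 0.022724, Gamma_qpq = 0.000000, Gamma_qqq = 0.554027; k1 = (2.127074, 0.473562, 1.397387, -0.227062)
  k2: at (p, q) = (-0.437498, 0.572300), (dp/dtau, dq/dtau) = (2.196943, 0.462209); Gamma_ppp = -0.345280, Gamma_ppq = 0.000000, Gamma_pqq = 0.633564, Gamma_qpp = 0.010910, Gamma_qpq = 0.000000, Gamma_qqq = 0.560589; k2 = (2.196943, 0.462209, 1.531160, -0.172420)
  k3: at (p, q) = (-0.434005, 0.571733), (dp/dtau, dq/dtau) = (2.203632, 0.464941); Gamma_ppp = -0.345412, Gamma_ppq = 0.000000, Gamma_pqq = 0.634747, Gamma_qpp = 0.010474, Gamma_qpq = 0.000000, Gamma_qqq = 0.560342; k3 = (2.203632, 0.464941, 1.540106, -0.171991)
  k4: at (p, q) = (-0.323489, 0.595116), (dp/dtau, dq/dtau) = (2.281084, 0.456363); Gamma_ppp = -0.349155, Gamma_ppq = 0.000000, Gamma_pqq = 0.642573, Gamma_qpp = -0.004406, Gamma_qpq = 0.000000, Gamma_qqq = 0.567616; k4 = (2.281084, 0.456363, 1.682949, -0.095290)
  Y <- Y + (h/6)(k1 + 2k2 + 2k3 + k4): p = -0.3237, q = 0.5950, dp/dtau = 2.2808, dq/dtau = 0.4567

Answer: p = -0.3237, q = 0.5950, dp/dtau = 2.2808, dq/dtau = 0.4567


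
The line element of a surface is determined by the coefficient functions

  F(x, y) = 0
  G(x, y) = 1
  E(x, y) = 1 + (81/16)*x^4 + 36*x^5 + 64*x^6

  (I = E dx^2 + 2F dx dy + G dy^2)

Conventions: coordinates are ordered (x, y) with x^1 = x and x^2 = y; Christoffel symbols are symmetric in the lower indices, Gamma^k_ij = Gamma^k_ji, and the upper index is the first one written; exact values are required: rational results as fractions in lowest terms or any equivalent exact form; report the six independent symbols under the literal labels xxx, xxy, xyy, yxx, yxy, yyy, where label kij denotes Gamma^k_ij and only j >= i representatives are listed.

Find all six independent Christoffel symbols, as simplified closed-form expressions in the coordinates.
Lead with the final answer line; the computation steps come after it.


Answer: Gamma_xxx = (3072*x^5 + 1440*x^4 + 162*x^3)/(1024*x^6 + 576*x^5 + 81*x^4 + 16), Gamma_xxy = 0, Gamma_xyy = 0, Gamma_yxx = 0, Gamma_yxy = 0, Gamma_yyy = 0

E = 1 + (81/16)*x^4 + 36*x^5 + 64*x^6; F = 0; G = 1
Gamma^k_ij = (1/2) g^{kl} (d_i g_jl + d_j g_il - d_l g_ij), with g^inv = (1/(EG-F^2)) [[G, -F], [-F, E]]
first partials: E_x = (81/4)*x^3 + 180*x^4 + 384*x^5, E_y = 0, F_x = 0, F_y = 0, G_x = 0, G_y = 0
D = EG - F^2 = 1 + (81/16)*x^4 + 36*x^5 + 64*x^6
expanded: Gamma^x_xx = (G E_x - 2F F_x + F E_y)/(2D), Gamma^x_xy = (G E_y - F G_x)/(2D), Gamma^x_yy = (2G F_y - G G_x - F G_y)/(2D), Gamma^y_xx = (2E F_x - E E_y - F E_x)/(2D), Gamma^y_xy = (E G_x - F E_y)/(2D), Gamma^y_yy = (E G_y - 2F F_y + F G_x)/(2D); substitute and cancel common factors


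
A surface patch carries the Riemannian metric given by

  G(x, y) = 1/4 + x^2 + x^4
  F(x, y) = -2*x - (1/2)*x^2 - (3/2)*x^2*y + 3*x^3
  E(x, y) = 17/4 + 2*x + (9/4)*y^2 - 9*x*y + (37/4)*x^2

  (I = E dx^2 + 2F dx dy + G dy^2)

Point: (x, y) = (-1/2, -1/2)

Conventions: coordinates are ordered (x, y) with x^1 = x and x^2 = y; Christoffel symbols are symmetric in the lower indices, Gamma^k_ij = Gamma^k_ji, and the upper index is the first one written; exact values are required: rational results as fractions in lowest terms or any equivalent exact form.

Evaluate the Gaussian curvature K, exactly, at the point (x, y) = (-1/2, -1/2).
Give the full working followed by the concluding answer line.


E = 31/8, F = 11/16, G = 9/16, EG - F^2 = 437/256 at the point
E_x = -11/4, E_y = 9/4, F_x = 0, F_y = -3/8, G_x = -3/2, G_y = 0
E_yy = 9/2, F_xy = 3/2, G_xx = 5
Apply the Brioschi formula K = (det M1 - det M2)/(EG - F^2)^2 over the derivative matrices of E, F, G.
M1 = [[-E_yy/2 + F_xy - G_xx/2, E_x/2, F_x - E_y/2], [F_y - G_x/2, E, F], [G_y/2, F, G]] = [[-13/4, -11/8, -9/8], [3/8, 31/8, 11/16], [0, 11/16, 9/16]]; det M1 = -5681/1024
M2 = [[0, E_y/2, G_x/2], [E_y/2, E, F], [G_x/2, F, G]] = [[0, 9/8, -3/4], [9/8, 31/8, 11/16], [-3/4, 11/16, 9/16]]; det M2 = -4149/1024
det M1 - det M2 = -383/256; K = -383/256 / (437/256)^2 = -98048/190969

Answer: K = -98048/190969


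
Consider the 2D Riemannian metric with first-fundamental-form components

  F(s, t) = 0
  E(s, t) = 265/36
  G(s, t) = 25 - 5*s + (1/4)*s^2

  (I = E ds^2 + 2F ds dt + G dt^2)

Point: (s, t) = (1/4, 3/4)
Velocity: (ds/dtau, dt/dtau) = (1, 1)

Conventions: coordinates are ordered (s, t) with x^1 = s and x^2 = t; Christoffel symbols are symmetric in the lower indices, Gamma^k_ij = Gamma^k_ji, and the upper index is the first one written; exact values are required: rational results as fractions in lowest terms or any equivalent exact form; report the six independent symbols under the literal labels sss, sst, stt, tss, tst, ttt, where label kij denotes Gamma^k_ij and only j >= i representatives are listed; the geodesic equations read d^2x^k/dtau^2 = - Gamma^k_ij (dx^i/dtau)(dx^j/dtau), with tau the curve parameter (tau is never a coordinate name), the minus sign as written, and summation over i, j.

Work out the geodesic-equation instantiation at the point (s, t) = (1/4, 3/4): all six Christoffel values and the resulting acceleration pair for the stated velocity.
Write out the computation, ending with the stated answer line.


E = 265/36, F = 0, G = 1521/64 at the point
E_s = 0, E_t = 0, F_s = 0, F_t = 0, G_s = -39/8, G_t = 0
EG - F^2 = 44785/256;  g^inv = (256/44785) * [[1521/64, 0], [0, 265/36]]
first-kind symbols [ij,l] = (1/2)(d_i g_jl + d_j g_il - d_l g_ij): [ss,s] = E_s/2 = 0, [ss,t] = F_s - E_t/2 = 0, [st,s] = E_t/2 = 0, [st,t] = G_s/2 = -39/16, [tt,s] = F_t - G_s/2 = 39/16, [tt,t] = G_t/2 = 0
Gamma^s_ij = (G*[ij,s] - F*[ij,t])/(EG - F^2), Gamma^t_ij = (E*[ij,t] - F*[ij,s])/(EG - F^2)
Gamma_sss = 0, Gamma_sst = 0, Gamma_stt = 351/1060, Gamma_tss = 0, Gamma_tst = -4/39, Gamma_ttt = 0
d^2s/dtau^2 = -(Gamma_sss*(1)^2 + 2*Gamma_sst*(1)*(1) + Gamma_stt*(1)^2) = -351/1060
d^2t/dtau^2 = -(Gamma_tss*(1)^2 + 2*Gamma_tst*(1)*(1) + Gamma_ttt*(1)^2) = 8/39

Answer: Gamma_sss = 0, Gamma_sst = 0, Gamma_stt = 351/1060, Gamma_tss = 0, Gamma_tst = -4/39, Gamma_ttt = 0; accelerations (d^2s/dtau^2, d^2t/dtau^2) = (-351/1060, 8/39)


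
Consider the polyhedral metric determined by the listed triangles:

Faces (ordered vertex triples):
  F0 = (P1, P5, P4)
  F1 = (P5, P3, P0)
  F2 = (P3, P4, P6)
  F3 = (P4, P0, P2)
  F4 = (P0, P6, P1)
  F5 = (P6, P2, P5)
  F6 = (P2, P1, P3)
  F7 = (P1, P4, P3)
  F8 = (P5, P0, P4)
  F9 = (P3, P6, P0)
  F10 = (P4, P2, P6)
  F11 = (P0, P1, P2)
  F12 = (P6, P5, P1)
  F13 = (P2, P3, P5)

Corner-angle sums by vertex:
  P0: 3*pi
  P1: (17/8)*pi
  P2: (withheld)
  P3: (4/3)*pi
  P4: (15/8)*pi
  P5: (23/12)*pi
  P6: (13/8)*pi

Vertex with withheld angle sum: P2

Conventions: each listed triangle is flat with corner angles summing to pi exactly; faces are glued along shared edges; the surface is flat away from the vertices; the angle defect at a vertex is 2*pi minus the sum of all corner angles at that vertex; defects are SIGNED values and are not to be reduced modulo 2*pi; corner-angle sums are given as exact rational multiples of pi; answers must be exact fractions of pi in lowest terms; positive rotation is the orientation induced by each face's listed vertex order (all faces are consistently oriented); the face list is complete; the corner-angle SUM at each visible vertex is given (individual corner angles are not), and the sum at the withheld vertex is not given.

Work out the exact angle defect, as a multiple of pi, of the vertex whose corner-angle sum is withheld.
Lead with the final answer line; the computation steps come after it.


Answer: defect(P2) = -pi/8

V = 7, E = 21, F = 14; chi = V - E + F = 0
Gauss-Bonnet: total defect = 2*pi*chi = 0; visible defects sum to pi/8


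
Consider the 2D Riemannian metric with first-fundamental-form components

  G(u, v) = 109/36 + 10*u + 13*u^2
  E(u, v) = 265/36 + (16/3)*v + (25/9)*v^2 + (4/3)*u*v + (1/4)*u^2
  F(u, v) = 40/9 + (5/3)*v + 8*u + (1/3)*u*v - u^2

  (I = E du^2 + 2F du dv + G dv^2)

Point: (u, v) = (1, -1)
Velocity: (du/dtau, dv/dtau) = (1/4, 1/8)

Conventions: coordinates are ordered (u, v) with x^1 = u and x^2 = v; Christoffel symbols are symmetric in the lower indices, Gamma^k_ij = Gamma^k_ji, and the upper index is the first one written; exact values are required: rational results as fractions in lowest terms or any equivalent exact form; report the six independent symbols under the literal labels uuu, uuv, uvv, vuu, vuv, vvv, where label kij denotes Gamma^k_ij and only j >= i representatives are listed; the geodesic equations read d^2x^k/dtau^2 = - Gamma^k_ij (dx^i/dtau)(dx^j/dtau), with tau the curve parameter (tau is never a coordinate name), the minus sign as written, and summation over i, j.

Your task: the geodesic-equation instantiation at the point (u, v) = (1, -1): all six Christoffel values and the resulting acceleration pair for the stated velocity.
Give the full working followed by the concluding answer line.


E = 67/18, F = 85/9, G = 937/36 at the point
E_u = -5/6, E_v = 10/9, F_u = 17/3, F_v = 2, G_u = 36, G_v = 0
EG - F^2 = 4979/648;  g^inv = (648/4979) * [[937/36, -85/9], [-85/9, 67/18]]
first-kind symbols [ij,l] = (1/2)(d_i g_jl + d_j g_il - d_l g_ij): [uu,u] = E_u/2 = -5/12, [uu,v] = F_u - E_v/2 = 46/9, [uv,u] = E_v/2 = 5/9, [uv,v] = G_u/2 = 18, [vv,u] = F_v - G_u/2 = -16, [vv,v] = G_v/2 = 0
Gamma^u_ij = (G*[ij,u] - F*[ij,v])/(EG - F^2), Gamma^v_ij = (E*[ij,v] - F*[ij,u])/(EG - F^2)
Gamma_uuu = -76615/9958, Gamma_uuv = -100790/4979, Gamma_uvv = -269856/4979, Gamma_vuu = 14878/4979, Gamma_vuv = 40016/4979, Gamma_vvv = 97920/4979
d^2u/dtau^2 = -(Gamma_uuu*(1/4)^2 + 2*Gamma_uuv*(1/4)*(1/8) + Gamma_uvv*(1/8)^2) = 413123/159328
d^2v/dtau^2 = -(Gamma_vuu*(1/4)^2 + 2*Gamma_vuv*(1/4)*(1/8) + Gamma_vvv*(1/8)^2) = -39687/39832

Answer: Gamma_uuu = -76615/9958, Gamma_uuv = -100790/4979, Gamma_uvv = -269856/4979, Gamma_vuu = 14878/4979, Gamma_vuv = 40016/4979, Gamma_vvv = 97920/4979; accelerations (d^2u/dtau^2, d^2v/dtau^2) = (413123/159328, -39687/39832)


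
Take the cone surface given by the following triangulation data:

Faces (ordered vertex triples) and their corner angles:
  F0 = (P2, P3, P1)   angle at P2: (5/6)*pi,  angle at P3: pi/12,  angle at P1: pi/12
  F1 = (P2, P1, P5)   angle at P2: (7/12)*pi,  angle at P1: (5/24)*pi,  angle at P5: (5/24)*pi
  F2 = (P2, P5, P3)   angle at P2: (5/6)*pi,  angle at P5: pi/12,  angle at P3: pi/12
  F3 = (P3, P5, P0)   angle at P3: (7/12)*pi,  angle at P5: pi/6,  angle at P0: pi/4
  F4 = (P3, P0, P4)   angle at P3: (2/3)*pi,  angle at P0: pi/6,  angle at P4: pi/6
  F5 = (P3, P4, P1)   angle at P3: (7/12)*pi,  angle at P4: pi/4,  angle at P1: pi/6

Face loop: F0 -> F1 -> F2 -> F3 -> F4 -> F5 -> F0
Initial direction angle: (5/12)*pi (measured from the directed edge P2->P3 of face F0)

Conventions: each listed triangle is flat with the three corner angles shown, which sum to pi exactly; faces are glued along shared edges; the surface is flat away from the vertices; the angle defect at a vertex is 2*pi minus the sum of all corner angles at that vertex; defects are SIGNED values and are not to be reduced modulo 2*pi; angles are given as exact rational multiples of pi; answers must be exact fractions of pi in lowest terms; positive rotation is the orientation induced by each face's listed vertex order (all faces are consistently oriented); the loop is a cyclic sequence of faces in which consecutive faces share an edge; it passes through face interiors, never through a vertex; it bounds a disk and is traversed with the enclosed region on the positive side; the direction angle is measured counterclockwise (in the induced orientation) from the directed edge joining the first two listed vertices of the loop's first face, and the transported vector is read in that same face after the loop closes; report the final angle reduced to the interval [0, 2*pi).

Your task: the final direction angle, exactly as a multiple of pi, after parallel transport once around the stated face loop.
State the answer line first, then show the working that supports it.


Answer: final direction angle = pi/6

enclosed vertex P2: corner angles sum to (9/4)*pi, defect = 2*pi - (9/4)*pi = -pi/4
enclosed vertex P3: corner angles sum to 2*pi, defect = 2*pi - 2*pi = 0
the rotation equals the total enclosed defect, so the final angle is initial + defects (mod 2*pi)
final angle = (5/12)*pi - pi/4 = pi/6 (mod 2*pi)


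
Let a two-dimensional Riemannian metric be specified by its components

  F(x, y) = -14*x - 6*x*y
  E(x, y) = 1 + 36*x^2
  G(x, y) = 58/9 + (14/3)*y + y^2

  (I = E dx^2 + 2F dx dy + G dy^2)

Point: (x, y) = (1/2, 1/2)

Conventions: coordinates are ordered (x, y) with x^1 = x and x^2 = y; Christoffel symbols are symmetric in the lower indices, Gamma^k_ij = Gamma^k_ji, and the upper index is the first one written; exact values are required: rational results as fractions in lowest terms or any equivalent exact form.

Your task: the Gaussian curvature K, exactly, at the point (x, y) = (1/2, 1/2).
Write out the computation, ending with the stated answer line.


E = 10, F = -17/2, G = 325/36, EG - F^2 = 649/36 at the point
E_x = 36, E_y = 0, F_x = -17, F_y = -3, G_x = 0, G_y = 17/3
E_yy = 0, F_xy = -6, G_xx = 0
Using the Brioschi determinant formula for K from the metric derivatives:
M1 = [[-E_yy/2 + F_xy - G_xx/2, E_x/2, F_x - E_y/2], [F_y - G_x/2, E, F], [G_y/2, F, G]] = [[-6, 18, -17], [-3, 10, -17/2], [17/6, -17/2, 325/36]]; det M1 = -6
M2 = [[0, E_y/2, G_x/2], [E_y/2, E, F], [G_x/2, F, G]] = [[0, 0, 0], [0, 10, -17/2], [0, -17/2, 325/36]]; det M2 = 0
det M1 - det M2 = -6; K = -6 / (649/36)^2 = -7776/421201

Answer: K = -7776/421201


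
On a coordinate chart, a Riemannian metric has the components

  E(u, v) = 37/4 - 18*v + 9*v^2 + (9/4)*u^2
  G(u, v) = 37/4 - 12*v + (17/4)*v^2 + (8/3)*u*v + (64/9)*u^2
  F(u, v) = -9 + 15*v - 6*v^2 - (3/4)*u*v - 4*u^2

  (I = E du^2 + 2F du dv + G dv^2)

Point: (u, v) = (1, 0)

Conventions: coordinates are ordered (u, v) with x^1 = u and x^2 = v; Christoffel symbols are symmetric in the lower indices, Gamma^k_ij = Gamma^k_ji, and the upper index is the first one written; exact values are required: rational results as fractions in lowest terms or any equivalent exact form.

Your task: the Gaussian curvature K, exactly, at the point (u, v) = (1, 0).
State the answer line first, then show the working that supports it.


Answer: K = -25983/38809

E = 23/2, F = -13, G = 589/36, EG - F^2 = 1379/72 at the point
E_u = 9/2, E_v = -18, F_u = -8, F_v = 57/4, G_u = 128/9, G_v = -28/3
E_vv = 18, F_uv = -3/4, G_uu = 128/9
Apply the Brioschi formula K = (det M1 - det M2)/(EG - F^2)^2 over the derivative matrices of E, F, G.
M1 = [[-E_vv/2 + F_uv - G_uu/2, E_u/2, F_u - E_v/2], [F_v - G_u/2, E, F], [G_v/2, F, G]] = [[-607/36, 9/4, 1], [257/36, 23/2, -13], [-14/3, -13, 589/36]]; det M1 = -2531743/5184
M2 = [[0, E_v/2, G_u/2], [E_v/2, E, F], [G_u/2, F, G]] = [[0, -9, 64/9], [-9, 23/2, -13], [64/9, -13, 589/36]]; det M2 = -78661/324
det M1 - det M2 = -141463/576; K = -141463/576 / (1379/72)^2 = -25983/38809
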